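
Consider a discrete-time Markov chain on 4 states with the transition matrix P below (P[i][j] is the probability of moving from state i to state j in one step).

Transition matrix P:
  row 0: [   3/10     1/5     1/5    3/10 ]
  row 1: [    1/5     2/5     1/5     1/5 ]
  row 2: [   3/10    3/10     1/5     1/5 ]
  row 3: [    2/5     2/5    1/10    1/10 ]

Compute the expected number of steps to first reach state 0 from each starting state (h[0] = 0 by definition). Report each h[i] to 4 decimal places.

h = [0.0000, 3.9286, 3.5357, 3.2500]

First-step conditioning: h[0] = 0; for i ≠ 0, h[i] = 1 + Σ_k P[i][k]·h[k].
  h[1] = 1 + 2/5·h[1] + 1/5·h[2] + 1/5·h[3]
  h[2] = 1 + 3/10·h[1] + 1/5·h[2] + 1/5·h[3]
  h[3] = 1 + 2/5·h[1] + 1/10·h[2] + 1/10·h[3]
Solving the 3×3 linear system over states ≠ 0 gives exactly h = [0, 55/14, 99/28, 13/4] (h[0] = 0 is the target).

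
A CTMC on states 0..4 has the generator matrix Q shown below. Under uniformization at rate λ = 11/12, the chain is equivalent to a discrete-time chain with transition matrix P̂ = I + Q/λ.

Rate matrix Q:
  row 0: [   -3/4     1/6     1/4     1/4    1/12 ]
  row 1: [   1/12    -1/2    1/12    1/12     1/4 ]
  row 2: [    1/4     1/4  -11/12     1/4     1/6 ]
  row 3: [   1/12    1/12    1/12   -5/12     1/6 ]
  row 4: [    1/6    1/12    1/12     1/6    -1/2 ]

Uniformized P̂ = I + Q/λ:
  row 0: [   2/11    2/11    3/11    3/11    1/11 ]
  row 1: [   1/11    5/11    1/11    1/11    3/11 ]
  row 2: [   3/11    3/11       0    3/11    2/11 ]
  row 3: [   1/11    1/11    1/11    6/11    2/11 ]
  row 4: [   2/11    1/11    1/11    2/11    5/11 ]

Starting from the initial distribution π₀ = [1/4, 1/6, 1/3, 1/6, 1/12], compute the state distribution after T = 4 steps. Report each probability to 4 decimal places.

t=0: π = [0.2500, 0.1667, 0.3333, 0.1667, 0.0833]
t=1: π = [0.1818, 0.2348, 0.1061, 0.2803, 0.1970]
t=2: π = [0.1446, 0.2121, 0.1143, 0.2886, 0.2404]
t=3: π = [0.1467, 0.2020, 0.1068, 0.2910, 0.2535]
t=4: π = [0.1467, 0.1971, 0.1079, 0.2923, 0.2560]

π = [0.1467, 0.1971, 0.1079, 0.2923, 0.2560]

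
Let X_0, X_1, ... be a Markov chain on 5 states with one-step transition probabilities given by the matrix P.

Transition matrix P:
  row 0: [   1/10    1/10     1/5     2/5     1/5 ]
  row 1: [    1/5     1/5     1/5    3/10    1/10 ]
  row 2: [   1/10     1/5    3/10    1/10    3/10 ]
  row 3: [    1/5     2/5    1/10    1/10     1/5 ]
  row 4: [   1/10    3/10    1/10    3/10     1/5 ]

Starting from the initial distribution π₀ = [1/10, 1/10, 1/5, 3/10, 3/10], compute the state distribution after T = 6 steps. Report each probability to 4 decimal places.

t=0: π = [0.1000, 0.1000, 0.2000, 0.3000, 0.3000]
t=1: π = [0.1400, 0.2800, 0.1600, 0.2100, 0.2100]
t=2: π = [0.1490, 0.2490, 0.1740, 0.2400, 0.1880]
t=3: π = [0.1489, 0.2519, 0.1746, 0.2321, 0.1925]
t=4: π = [0.1484, 0.2508, 0.1750, 0.2336, 0.1923]
t=5: π = [0.1484, 0.2511, 0.1749, 0.2331, 0.1924]
t=6: π = [0.1484, 0.2510, 0.1749, 0.2332, 0.1924]

π = [0.1484, 0.2510, 0.1749, 0.2332, 0.1924]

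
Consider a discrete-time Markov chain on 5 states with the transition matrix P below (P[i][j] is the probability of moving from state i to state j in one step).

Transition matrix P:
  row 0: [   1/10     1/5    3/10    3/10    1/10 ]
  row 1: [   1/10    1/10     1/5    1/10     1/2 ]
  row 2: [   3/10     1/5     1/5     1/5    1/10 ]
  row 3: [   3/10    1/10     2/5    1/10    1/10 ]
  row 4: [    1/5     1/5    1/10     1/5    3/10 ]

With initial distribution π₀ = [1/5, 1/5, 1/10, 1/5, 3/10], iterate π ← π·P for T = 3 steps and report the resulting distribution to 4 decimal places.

t=0: π = [0.2000, 0.2000, 0.1000, 0.2000, 0.3000]
t=1: π = [0.1900, 0.1600, 0.2300, 0.1800, 0.2400]
t=2: π = [0.2060, 0.1660, 0.2310, 0.1850, 0.2120]
t=3: π = [0.2044, 0.1649, 0.2364, 0.1855, 0.2088]

π = [0.2044, 0.1649, 0.2364, 0.1855, 0.2088]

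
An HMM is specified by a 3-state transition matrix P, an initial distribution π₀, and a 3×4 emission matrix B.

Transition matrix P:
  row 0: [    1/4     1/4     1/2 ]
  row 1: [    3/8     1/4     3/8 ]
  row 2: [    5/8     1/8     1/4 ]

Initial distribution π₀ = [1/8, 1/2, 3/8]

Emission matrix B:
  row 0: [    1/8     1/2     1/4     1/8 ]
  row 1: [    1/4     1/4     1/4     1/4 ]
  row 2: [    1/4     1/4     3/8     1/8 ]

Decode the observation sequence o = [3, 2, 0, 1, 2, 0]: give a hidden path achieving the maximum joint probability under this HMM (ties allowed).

t=0: δ = [1.562e-02, 1.250e-01, 4.688e-02]  (obs o_0=3)
t=1: δ = [1.172e-02, 7.812e-03, 1.758e-02]  ψ = [1, 1, 1]  (obs o_1=2)
t=2: δ = [1.373e-03, 7.324e-04, 1.465e-03]  ψ = [2, 0, 0]  (obs o_2=0)
t=3: δ = [4.578e-04, 8.583e-05, 1.717e-04]  ψ = [2, 0, 0]  (obs o_3=1)
t=4: δ = [2.861e-05, 2.861e-05, 8.583e-05]  ψ = [0, 0, 0]  (obs o_4=2)
t=5: δ = [6.706e-06, 2.682e-06, 5.364e-06]  ψ = [2, 2, 2]  (obs o_5=0)
backtrack: best end state = 0; path = [1, 0, 2, 0, 2, 0]

path = [1, 0, 2, 0, 2, 0]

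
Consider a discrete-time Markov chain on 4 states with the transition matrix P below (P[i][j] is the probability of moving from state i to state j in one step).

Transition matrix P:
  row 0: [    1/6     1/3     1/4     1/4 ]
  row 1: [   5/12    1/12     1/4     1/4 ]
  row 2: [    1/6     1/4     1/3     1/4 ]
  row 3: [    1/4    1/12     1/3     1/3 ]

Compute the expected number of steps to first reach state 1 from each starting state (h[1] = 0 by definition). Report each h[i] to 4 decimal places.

h = [4.1605, 0.0000, 4.5387, 5.3295]

First-step conditioning: h[1] = 0; for i ≠ 1, h[i] = 1 + Σ_k P[i][k]·h[k].
  h[0] = 1 + 1/6·h[0] + 1/4·h[2] + 1/4·h[3]
  h[2] = 1 + 1/6·h[0] + 1/3·h[2] + 1/4·h[3]
  h[3] = 1 + 1/4·h[0] + 1/3·h[2] + 1/3·h[3]
Solving the 3×3 linear system over states ≠ 1 gives exactly h = [1452/349, 0, 1584/349, 1860/349] (h[1] = 0 is the target).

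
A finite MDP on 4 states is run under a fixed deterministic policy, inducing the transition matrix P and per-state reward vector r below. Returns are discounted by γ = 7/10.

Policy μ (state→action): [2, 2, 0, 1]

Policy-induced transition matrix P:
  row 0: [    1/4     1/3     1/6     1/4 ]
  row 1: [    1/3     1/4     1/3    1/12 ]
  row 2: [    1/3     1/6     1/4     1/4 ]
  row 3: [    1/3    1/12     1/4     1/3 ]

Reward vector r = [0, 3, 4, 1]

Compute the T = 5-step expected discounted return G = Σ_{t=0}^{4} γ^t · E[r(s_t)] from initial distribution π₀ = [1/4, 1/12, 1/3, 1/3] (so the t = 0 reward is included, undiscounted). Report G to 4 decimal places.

G = 5.1351

t=0: π = [0.2500, 0.0833, 0.3333, 0.3333], E[r] = 1.9167, γ^t·E[r] = 1.916667, running G = 1.916667
t=1: π = [0.3125, 0.1875, 0.2361, 0.2639], E[r] = 1.7708, γ^t·E[r] = 1.239583, running G = 3.156250
t=2: π = [0.3073, 0.2124, 0.2396, 0.2407], E[r] = 1.8362, γ^t·E[r] = 0.899751, running G = 4.056001
t=3: π = [0.3077, 0.2155, 0.2421, 0.2347], E[r] = 1.8496, γ^t·E[r] = 0.634408, running G = 4.690409
t=4: π = [0.3077, 0.2164, 0.2423, 0.2336], E[r] = 1.8520, γ^t·E[r] = 0.444660, running G = 5.135068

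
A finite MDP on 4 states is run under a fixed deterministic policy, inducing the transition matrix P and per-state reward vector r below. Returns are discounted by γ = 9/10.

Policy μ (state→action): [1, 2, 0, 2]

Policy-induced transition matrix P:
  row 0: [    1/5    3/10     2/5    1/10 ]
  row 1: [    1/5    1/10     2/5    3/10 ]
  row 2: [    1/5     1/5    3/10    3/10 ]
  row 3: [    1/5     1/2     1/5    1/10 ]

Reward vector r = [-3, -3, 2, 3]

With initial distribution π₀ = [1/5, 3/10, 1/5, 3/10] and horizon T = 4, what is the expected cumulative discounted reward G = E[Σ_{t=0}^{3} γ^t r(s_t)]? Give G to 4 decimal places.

G = -0.4766

t=0: π = [0.2000, 0.3000, 0.2000, 0.3000], E[r] = -0.2000, γ^t·E[r] = -0.200000, running G = -0.200000
t=1: π = [0.2000, 0.2800, 0.3200, 0.2000], E[r] = -0.2000, γ^t·E[r] = -0.180000, running G = -0.380000
t=2: π = [0.2000, 0.2520, 0.3280, 0.2200], E[r] = -0.0400, γ^t·E[r] = -0.032400, running G = -0.412400
t=3: π = [0.2000, 0.2608, 0.3232, 0.2160], E[r] = -0.0880, γ^t·E[r] = -0.064152, running G = -0.476552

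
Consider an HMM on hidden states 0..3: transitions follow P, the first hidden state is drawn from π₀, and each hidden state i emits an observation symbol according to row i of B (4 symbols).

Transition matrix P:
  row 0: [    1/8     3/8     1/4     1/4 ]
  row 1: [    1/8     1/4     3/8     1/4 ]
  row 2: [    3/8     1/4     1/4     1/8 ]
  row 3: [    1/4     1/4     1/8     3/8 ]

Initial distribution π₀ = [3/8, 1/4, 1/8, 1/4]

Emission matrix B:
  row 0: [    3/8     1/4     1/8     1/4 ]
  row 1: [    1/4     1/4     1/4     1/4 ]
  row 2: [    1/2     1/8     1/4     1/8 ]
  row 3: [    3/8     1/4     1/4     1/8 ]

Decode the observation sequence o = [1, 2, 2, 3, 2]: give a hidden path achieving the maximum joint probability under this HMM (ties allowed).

path = [0, 1, 2, 0, 1]

t=0: δ = [9.375e-02, 6.250e-02, 1.562e-02, 6.250e-02]  (obs o_0=1)
t=1: δ = [1.953e-03, 8.789e-03, 5.859e-03, 5.859e-03]  ψ = [3, 0, 0, 0]  (obs o_1=2)
t=2: δ = [2.747e-04, 5.493e-04, 8.240e-04, 5.493e-04]  ψ = [2, 1, 1, 1]  (obs o_2=2)
t=3: δ = [7.725e-05, 5.150e-05, 2.575e-05, 2.575e-05]  ψ = [2, 2, 1, 3]  (obs o_3=3)
t=4: δ = [1.207e-06, 7.242e-06, 4.828e-06, 4.828e-06]  ψ = [0, 0, 0, 0]  (obs o_4=2)
backtrack: best end state = 1; path = [0, 1, 2, 0, 1]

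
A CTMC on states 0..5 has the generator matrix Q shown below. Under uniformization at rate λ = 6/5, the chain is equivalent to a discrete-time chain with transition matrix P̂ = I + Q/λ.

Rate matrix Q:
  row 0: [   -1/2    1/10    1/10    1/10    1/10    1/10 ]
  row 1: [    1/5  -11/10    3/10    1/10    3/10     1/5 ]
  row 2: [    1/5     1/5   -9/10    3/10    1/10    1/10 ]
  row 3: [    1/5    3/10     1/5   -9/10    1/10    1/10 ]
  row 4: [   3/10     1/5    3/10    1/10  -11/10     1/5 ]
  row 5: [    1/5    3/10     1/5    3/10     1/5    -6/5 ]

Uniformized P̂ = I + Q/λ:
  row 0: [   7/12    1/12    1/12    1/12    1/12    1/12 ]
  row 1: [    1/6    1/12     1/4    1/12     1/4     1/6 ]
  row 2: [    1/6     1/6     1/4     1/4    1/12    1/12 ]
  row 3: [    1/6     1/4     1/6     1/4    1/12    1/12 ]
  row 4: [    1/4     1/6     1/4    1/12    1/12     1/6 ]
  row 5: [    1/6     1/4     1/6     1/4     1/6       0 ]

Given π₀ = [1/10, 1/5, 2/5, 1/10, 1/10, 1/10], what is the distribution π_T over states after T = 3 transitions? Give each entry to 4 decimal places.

t=0: π = [0.1000, 0.2000, 0.4000, 0.1000, 0.1000, 0.1000]
t=1: π = [0.2167, 0.1583, 0.2167, 0.1833, 0.1250, 0.1000]
t=2: π = [0.2674, 0.1590, 0.1903, 0.1667, 0.1181, 0.0986]
t=3: π = [0.2879, 0.1532, 0.1833, 0.1593, 0.1181, 0.0982]

π = [0.2879, 0.1532, 0.1833, 0.1593, 0.1181, 0.0982]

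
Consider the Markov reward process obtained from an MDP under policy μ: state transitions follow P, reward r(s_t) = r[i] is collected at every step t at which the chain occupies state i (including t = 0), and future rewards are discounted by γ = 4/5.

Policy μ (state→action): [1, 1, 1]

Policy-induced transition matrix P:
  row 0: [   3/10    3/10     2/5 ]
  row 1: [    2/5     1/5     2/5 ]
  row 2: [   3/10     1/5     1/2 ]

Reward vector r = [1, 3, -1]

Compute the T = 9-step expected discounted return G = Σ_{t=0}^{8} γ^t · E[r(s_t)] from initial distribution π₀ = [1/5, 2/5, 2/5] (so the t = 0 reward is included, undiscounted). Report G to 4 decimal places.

G = 2.9067

t=0: π = [0.2000, 0.4000, 0.4000], E[r] = 1.0000, γ^t·E[r] = 1.000000, running G = 1.000000
t=1: π = [0.3400, 0.2200, 0.4400], E[r] = 0.5600, γ^t·E[r] = 0.448000, running G = 1.448000
t=2: π = [0.3220, 0.2340, 0.4440], E[r] = 0.5800, γ^t·E[r] = 0.371200, running G = 1.819200
t=3: π = [0.3234, 0.2322, 0.4444], E[r] = 0.5756, γ^t·E[r] = 0.294707, running G = 2.113907
t=4: π = [0.3232, 0.2323, 0.4444], E[r] = 0.5758, γ^t·E[r] = 0.235848, running G = 2.349755
t=5: π = [0.3232, 0.2323, 0.4444], E[r] = 0.5758, γ^t·E[r] = 0.188664, running G = 2.538419
t=6: π = [0.3232, 0.2323, 0.4444], E[r] = 0.5758, γ^t·E[r] = 0.150932, running G = 2.689350
t=7: π = [0.3232, 0.2323, 0.4444], E[r] = 0.5758, γ^t·E[r] = 0.120745, running G = 2.810095
t=8: π = [0.3232, 0.2323, 0.4444], E[r] = 0.5758, γ^t·E[r] = 0.096596, running G = 2.906691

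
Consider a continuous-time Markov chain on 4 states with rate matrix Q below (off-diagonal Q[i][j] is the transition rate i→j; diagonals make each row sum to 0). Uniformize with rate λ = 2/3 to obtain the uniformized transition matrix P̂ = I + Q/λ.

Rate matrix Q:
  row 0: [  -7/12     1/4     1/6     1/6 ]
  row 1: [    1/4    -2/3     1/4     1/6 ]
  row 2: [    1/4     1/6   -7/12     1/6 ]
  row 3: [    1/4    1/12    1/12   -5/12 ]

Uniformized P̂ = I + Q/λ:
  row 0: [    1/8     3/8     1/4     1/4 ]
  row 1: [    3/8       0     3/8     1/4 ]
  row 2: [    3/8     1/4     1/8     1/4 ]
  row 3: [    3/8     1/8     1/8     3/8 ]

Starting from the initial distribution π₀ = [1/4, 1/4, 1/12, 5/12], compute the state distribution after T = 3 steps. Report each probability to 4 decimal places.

t=0: π = [0.2500, 0.2500, 0.0833, 0.4167]
t=1: π = [0.3125, 0.1667, 0.2188, 0.3021]
t=2: π = [0.2969, 0.2096, 0.2057, 0.2878]
t=3: π = [0.3008, 0.1987, 0.2145, 0.2860]

π = [0.3008, 0.1987, 0.2145, 0.2860]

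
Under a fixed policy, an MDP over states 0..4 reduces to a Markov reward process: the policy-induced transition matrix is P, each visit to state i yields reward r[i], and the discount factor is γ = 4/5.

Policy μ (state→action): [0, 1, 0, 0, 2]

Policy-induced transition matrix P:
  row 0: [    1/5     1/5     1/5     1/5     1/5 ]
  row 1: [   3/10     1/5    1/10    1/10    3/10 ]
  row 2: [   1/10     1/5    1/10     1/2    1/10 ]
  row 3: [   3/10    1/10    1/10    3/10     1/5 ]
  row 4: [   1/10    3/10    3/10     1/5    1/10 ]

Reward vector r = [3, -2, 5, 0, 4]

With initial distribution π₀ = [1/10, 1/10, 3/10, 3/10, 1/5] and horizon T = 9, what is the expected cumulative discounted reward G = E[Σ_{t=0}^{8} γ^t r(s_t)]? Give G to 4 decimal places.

G = 8.1672

t=0: π = [0.1000, 0.1000, 0.3000, 0.3000, 0.2000], E[r] = 2.4000, γ^t·E[r] = 2.400000, running G = 2.400000
t=1: π = [0.1900, 0.1900, 0.1500, 0.3100, 0.1600], E[r] = 1.5800, γ^t·E[r] = 1.264000, running G = 3.664000
t=2: π = [0.2190, 0.1850, 0.1510, 0.2570, 0.1880], E[r] = 1.7940, γ^t·E[r] = 1.148160, running G = 4.812160
t=3: π = [0.2103, 0.1931, 0.1595, 0.2525, 0.1846], E[r] = 1.7806, γ^t·E[r] = 0.911667, running G = 5.723827
t=4: π = [0.2102, 0.1932, 0.1580, 0.2538, 0.1849], E[r] = 1.7734, γ^t·E[r] = 0.726376, running G = 6.450204
t=5: π = [0.2104, 0.1931, 0.1580, 0.2534, 0.1850], E[r] = 1.7751, γ^t·E[r] = 0.581679, running G = 7.031882
t=6: π = [0.2104, 0.1932, 0.1580, 0.2534, 0.1850], E[r] = 1.7750, γ^t·E[r] = 0.465309, running G = 7.497191
t=7: π = [0.2104, 0.1932, 0.1580, 0.2534, 0.1850], E[r] = 1.7750, γ^t·E[r] = 0.372238, running G = 7.869430
t=8: π = [0.2104, 0.1932, 0.1580, 0.2534, 0.1850], E[r] = 1.7750, γ^t·E[r] = 0.297793, running G = 8.167222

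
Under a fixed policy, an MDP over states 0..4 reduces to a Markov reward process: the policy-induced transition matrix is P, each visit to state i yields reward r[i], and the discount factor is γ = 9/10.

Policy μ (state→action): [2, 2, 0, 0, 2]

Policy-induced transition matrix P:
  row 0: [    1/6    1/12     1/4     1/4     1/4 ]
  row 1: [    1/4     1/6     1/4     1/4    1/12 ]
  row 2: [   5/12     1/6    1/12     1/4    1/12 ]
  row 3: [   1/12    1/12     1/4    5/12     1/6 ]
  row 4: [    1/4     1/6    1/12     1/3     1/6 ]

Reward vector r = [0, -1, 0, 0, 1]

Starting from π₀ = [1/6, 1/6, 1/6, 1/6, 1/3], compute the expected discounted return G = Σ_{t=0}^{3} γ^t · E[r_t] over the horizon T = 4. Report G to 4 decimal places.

t=0: π = [0.1667, 0.1667, 0.1667, 0.1667, 0.3333], E[r] = 0.1667, γ^t·E[r] = 0.166667, running G = 0.166667
t=1: π = [0.2361, 0.1389, 0.1667, 0.3056, 0.1528], E[r] = 0.0139, γ^t·E[r] = 0.012500, running G = 0.179167
t=2: π = [0.2072, 0.1215, 0.1968, 0.3137, 0.1609], E[r] = 0.0394, γ^t·E[r] = 0.031875, running G = 0.211042
t=3: π = [0.2133, 0.1233, 0.1904, 0.3157, 0.1574], E[r] = 0.0341, γ^t·E[r] = 0.024891, running G = 0.235932

G = 0.2359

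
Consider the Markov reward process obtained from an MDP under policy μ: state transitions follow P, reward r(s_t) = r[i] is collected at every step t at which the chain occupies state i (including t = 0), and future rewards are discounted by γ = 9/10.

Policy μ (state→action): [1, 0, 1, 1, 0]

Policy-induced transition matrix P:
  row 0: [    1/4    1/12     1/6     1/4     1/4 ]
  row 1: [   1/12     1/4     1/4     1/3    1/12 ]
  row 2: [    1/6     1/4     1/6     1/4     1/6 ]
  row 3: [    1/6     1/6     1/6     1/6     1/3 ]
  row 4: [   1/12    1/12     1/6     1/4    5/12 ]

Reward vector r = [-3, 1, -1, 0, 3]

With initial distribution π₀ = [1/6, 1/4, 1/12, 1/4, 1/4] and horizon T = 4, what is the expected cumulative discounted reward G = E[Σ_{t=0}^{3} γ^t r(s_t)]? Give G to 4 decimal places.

t=0: π = [0.1667, 0.2500, 0.0833, 0.2500, 0.2500], E[r] = 0.4167, γ^t·E[r] = 0.416667, running G = 0.416667
t=1: π = [0.1389, 0.1597, 0.1875, 0.2500, 0.2639], E[r] = 0.3472, γ^t·E[r] = 0.312500, running G = 0.729167
t=2: π = [0.1429, 0.1620, 0.1800, 0.2425, 0.2726], E[r] = 0.3709, γ^t·E[r] = 0.300469, running G = 1.029635
t=3: π = [0.1424, 0.1605, 0.1802, 0.2433, 0.2736], E[r] = 0.3742, γ^t·E[r] = 0.272777, running G = 1.302413

G = 1.3024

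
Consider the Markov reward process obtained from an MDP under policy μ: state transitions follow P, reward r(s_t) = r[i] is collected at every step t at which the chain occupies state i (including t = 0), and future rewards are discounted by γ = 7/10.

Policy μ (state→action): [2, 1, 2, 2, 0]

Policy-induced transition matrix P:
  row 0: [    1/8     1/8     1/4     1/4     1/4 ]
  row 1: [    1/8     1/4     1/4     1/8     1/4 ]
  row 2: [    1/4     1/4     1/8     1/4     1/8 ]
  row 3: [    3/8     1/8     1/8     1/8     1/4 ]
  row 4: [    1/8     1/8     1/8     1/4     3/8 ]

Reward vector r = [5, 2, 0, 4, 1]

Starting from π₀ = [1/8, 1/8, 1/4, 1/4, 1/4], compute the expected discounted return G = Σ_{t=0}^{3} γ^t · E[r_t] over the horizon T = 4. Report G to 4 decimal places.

G = 5.8654

t=0: π = [0.1250, 0.1250, 0.2500, 0.2500, 0.2500], E[r] = 2.1250, γ^t·E[r] = 2.125000, running G = 2.125000
t=1: π = [0.2188, 0.1719, 0.1563, 0.2031, 0.2500], E[r] = 2.5000, γ^t·E[r] = 1.750000, running G = 3.875000
t=2: π = [0.1953, 0.1660, 0.1738, 0.2031, 0.2617], E[r] = 2.3828, γ^t·E[r] = 1.167578, running G = 5.042578
t=3: π = [0.1975, 0.1675, 0.1702, 0.2039, 0.2610], E[r] = 2.3989, γ^t·E[r] = 0.822832, running G = 5.865410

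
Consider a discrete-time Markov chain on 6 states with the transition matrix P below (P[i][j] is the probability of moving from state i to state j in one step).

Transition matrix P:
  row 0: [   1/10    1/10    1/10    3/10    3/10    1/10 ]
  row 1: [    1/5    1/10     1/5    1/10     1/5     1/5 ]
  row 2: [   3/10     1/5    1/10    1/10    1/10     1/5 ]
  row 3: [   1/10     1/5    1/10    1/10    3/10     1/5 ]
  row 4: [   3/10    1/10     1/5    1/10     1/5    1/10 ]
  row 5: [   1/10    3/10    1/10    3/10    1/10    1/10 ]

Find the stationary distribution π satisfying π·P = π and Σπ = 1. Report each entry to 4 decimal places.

π = [0.1846, 0.1595, 0.1366, 0.1662, 0.2068, 0.1462]

Balance equations π_j = Σ_i π_i·P[i][j]:
  π_0 = 1/10·π_0 + 1/5·π_1 + 3/10·π_2 + 1/10·π_3 + 3/10·π_4 + 1/10·π_5
  π_1 = 1/10·π_0 + 1/10·π_1 + 1/5·π_2 + 1/5·π_3 + 1/10·π_4 + 3/10·π_5
  π_2 = 1/10·π_0 + 1/5·π_1 + 1/10·π_2 + 1/10·π_3 + 1/5·π_4 + 1/10·π_5
  π_3 = 3/10·π_0 + 1/10·π_1 + 1/10·π_2 + 1/10·π_3 + 1/10·π_4 + 3/10·π_5
  π_4 = 3/10·π_0 + 1/5·π_1 + 1/10·π_2 + 3/10·π_3 + 1/5·π_4 + 1/10·π_5
  normalize: π_0 + π_1 + π_2 + π_3 + π_4 + π_5 = 1
Solving the linear system gives exactly π = [125/677, 108/677, 185/1354, 225/1354, 140/677, 99/677].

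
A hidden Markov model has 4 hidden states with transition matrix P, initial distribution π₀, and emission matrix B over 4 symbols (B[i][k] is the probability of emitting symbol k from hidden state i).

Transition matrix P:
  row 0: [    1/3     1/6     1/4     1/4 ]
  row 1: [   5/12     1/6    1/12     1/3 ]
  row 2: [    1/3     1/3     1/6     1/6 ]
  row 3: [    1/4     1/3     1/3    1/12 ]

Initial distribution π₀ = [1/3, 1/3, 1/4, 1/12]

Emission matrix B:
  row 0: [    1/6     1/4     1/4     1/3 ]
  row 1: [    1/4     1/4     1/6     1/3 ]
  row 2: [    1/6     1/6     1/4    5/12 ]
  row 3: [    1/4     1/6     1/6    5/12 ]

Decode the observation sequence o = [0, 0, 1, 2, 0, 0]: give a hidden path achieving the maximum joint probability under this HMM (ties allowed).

t=0: δ = [5.556e-02, 8.333e-02, 4.167e-02, 2.083e-02]  (obs o_0=0)
t=1: δ = [5.787e-03, 3.472e-03, 2.315e-03, 6.944e-03]  ψ = [1, 1, 0, 1]  (obs o_1=0)
t=2: δ = [4.823e-04, 5.787e-04, 3.858e-04, 2.411e-04]  ψ = [0, 3, 3, 0]  (obs o_2=1)
t=3: δ = [6.028e-05, 2.143e-05, 3.014e-05, 3.215e-05]  ψ = [1, 2, 0, 1]  (obs o_3=2)
t=4: δ = [3.349e-06, 2.679e-06, 2.512e-06, 3.768e-06]  ψ = [0, 3, 0, 0]  (obs o_4=0)
t=5: δ = [1.861e-07, 3.140e-07, 2.093e-07, 2.233e-07]  ψ = [0, 3, 3, 1]  (obs o_5=0)
backtrack: best end state = 1; path = [1, 3, 1, 0, 3, 1]

path = [1, 3, 1, 0, 3, 1]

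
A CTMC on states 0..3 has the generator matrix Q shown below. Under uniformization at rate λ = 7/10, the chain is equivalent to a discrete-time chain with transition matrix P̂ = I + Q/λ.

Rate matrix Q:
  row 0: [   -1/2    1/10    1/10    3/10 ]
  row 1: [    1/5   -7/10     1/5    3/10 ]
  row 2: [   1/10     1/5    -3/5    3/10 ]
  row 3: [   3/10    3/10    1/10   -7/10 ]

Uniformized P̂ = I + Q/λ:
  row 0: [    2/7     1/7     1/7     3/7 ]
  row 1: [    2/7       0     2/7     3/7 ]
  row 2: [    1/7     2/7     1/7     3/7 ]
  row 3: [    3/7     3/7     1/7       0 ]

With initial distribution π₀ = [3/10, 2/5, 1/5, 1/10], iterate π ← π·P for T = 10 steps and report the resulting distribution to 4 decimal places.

t=0: π = [0.3000, 0.4000, 0.2000, 0.1000]
t=1: π = [0.2714, 0.1429, 0.2000, 0.3857]
t=2: π = [0.3122, 0.2612, 0.1633, 0.2633]
t=3: π = [0.3000, 0.2041, 0.1802, 0.3157]
t=4: π = [0.3051, 0.2297, 0.1720, 0.2933]
t=5: π = [0.3030, 0.2184, 0.1757, 0.3029]
t=6: π = [0.3039, 0.2233, 0.1741, 0.2988]
t=7: π = [0.3035, 0.2212, 0.1748, 0.3005]
t=8: π = [0.3037, 0.2221, 0.1745, 0.2998]
t=9: π = [0.3036, 0.2217, 0.1746, 0.3001]
t=10: π = [0.3036, 0.2219, 0.1745, 0.3000]

π = [0.3036, 0.2219, 0.1745, 0.3000]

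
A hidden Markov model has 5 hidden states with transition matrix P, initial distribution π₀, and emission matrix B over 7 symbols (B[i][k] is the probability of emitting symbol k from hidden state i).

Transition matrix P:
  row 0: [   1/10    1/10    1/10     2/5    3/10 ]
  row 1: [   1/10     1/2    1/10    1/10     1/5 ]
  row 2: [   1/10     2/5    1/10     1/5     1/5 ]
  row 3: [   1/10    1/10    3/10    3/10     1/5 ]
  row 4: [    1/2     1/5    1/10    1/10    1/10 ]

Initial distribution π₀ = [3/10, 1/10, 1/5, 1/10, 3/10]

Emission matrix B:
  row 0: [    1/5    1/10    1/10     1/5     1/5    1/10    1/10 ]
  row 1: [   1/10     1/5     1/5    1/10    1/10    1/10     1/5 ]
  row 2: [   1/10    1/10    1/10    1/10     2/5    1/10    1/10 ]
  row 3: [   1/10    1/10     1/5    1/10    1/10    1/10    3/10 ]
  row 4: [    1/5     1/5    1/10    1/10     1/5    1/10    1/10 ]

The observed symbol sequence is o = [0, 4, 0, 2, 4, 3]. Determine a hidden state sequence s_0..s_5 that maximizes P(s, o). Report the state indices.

path = [0, 4, 0, 3, 2, 1]

t=0: δ = [6.000e-02, 1.000e-02, 2.000e-02, 1.000e-02, 6.000e-02]  (obs o_0=0)
t=1: δ = [6.000e-03, 1.200e-03, 2.400e-03, 2.400e-03, 3.600e-03]  ψ = [4, 4, 0, 0, 0]  (obs o_1=4)
t=2: δ = [3.600e-04, 9.600e-05, 7.200e-05, 2.400e-04, 3.600e-04]  ψ = [4, 2, 3, 0, 0]  (obs o_2=0)
t=3: δ = [1.800e-05, 1.440e-05, 7.200e-06, 2.880e-05, 1.080e-05]  ψ = [4, 4, 3, 0, 0]  (obs o_3=2)
t=4: δ = [1.080e-06, 7.200e-07, 3.456e-06, 8.640e-07, 1.152e-06]  ψ = [4, 1, 3, 3, 3]  (obs o_4=4)
t=5: δ = [1.152e-07, 1.382e-07, 3.456e-08, 6.912e-08, 6.912e-08]  ψ = [4, 2, 2, 2, 2]  (obs o_5=3)
backtrack: best end state = 1; path = [0, 4, 0, 3, 2, 1]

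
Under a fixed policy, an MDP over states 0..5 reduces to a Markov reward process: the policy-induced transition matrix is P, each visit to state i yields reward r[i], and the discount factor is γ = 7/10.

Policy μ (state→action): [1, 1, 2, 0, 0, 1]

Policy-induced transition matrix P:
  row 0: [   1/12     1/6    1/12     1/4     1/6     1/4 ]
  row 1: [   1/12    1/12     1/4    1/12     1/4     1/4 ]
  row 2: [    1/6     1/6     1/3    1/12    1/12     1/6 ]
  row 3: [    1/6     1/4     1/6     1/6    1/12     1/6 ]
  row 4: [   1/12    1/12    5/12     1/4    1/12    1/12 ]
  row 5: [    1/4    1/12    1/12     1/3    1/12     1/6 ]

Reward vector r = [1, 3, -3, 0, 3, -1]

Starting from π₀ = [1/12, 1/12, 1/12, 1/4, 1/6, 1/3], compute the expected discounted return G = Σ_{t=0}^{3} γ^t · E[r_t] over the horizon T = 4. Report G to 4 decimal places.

t=0: π = [0.0833, 0.0833, 0.0833, 0.2500, 0.1667, 0.3333], E[r] = 0.2500, γ^t·E[r] = 0.250000, running G = 0.250000
t=1: π = [0.1667, 0.1389, 0.1944, 0.2292, 0.1042, 0.1667], E[r] = 0.1458, γ^t·E[r] = 0.102083, running G = 0.352083
t=2: π = [0.1464, 0.1516, 0.2089, 0.1892, 0.1204, 0.1834], E[r] = 0.1522, γ^t·E[r] = 0.074578, running G = 0.426661
t=3: π = [0.1471, 0.1445, 0.2167, 0.1894, 0.1208, 0.1815], E[r] = 0.1113, γ^t·E[r] = 0.038177, running G = 0.464838

G = 0.4648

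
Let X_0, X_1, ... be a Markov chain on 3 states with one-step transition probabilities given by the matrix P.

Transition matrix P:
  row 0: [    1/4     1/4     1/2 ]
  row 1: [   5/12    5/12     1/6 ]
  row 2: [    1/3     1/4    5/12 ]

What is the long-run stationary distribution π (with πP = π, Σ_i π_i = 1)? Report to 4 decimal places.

Balance equations π_j = Σ_i π_i·P[i][j]:
  π_0 = 1/4·π_0 + 5/12·π_1 + 1/3·π_2
  π_1 = 1/4·π_0 + 5/12·π_1 + 1/4·π_2
  normalize: π_0 + π_1 + π_2 = 1
Solving the linear system gives exactly π = [43/130, 3/10, 24/65].

π = [0.3308, 0.3000, 0.3692]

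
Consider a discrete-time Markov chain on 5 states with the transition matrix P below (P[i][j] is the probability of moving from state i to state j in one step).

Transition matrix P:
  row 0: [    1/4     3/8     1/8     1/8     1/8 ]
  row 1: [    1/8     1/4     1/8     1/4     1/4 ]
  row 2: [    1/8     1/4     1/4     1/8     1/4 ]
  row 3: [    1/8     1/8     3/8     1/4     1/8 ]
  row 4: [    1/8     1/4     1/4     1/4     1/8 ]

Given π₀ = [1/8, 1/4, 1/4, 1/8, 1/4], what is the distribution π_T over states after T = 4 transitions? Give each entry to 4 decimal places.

π = [0.1429, 0.2424, 0.2274, 0.2037, 0.1837]

t=0: π = [0.1250, 0.2500, 0.2500, 0.1250, 0.2500]
t=1: π = [0.1406, 0.2500, 0.2188, 0.2031, 0.1875]
t=2: π = [0.1426, 0.2422, 0.2266, 0.2051, 0.1836]
t=3: π = [0.1428, 0.2422, 0.2275, 0.2039, 0.1836]
t=4: π = [0.1429, 0.2424, 0.2274, 0.2037, 0.1837]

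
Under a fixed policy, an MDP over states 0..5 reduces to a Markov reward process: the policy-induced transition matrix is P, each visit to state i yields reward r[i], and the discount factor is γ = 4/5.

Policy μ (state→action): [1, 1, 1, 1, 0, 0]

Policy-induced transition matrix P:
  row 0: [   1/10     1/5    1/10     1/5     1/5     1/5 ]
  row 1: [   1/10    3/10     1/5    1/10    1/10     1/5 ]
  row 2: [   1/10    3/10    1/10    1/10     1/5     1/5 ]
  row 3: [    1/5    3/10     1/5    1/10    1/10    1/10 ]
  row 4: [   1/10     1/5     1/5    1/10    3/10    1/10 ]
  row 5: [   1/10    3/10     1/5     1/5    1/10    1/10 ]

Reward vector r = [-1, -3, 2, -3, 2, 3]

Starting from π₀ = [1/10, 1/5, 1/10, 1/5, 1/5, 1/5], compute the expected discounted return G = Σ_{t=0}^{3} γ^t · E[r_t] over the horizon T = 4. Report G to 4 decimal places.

G = -0.4781

t=0: π = [0.1000, 0.2000, 0.1000, 0.2000, 0.2000, 0.2000], E[r] = -0.1000, γ^t·E[r] = -0.100000, running G = -0.100000
t=1: π = [0.1200, 0.2700, 0.1800, 0.1300, 0.1600, 0.1400], E[r] = -0.2200, γ^t·E[r] = -0.176000, running G = -0.276000
t=2: π = [0.1130, 0.2720, 0.1700, 0.1260, 0.1620, 0.1570], E[r] = -0.1720, γ^t·E[r] = -0.110080, running G = -0.386080
t=3: π = [0.1126, 0.2725, 0.1717, 0.1270, 0.1607, 0.1555], E[r] = -0.1798, γ^t·E[r] = -0.092058, running G = -0.478138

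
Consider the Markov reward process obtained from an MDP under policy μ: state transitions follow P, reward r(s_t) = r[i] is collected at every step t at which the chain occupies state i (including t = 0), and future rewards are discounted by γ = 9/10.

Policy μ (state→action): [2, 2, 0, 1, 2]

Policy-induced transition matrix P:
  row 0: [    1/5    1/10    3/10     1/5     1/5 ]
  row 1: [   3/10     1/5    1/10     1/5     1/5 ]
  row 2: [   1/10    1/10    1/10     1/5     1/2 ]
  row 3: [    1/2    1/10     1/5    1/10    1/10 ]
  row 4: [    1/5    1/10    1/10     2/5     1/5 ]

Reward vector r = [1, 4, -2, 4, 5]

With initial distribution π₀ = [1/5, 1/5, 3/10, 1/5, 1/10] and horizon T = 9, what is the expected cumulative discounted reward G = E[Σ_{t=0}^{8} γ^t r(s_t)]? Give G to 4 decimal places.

t=0: π = [0.2000, 0.2000, 0.3000, 0.2000, 0.1000], E[r] = 1.7000, γ^t·E[r] = 1.700000, running G = 1.700000
t=1: π = [0.2500, 0.1200, 0.1600, 0.2000, 0.2700], E[r] = 2.5600, γ^t·E[r] = 2.304000, running G = 4.004000
t=2: π = [0.2560, 0.1120, 0.1700, 0.2340, 0.2280], E[r] = 2.4400, γ^t·E[r] = 1.976400, running G = 5.980400
t=3: π = [0.2644, 0.1112, 0.1746, 0.2222, 0.2276], E[r] = 2.3868, γ^t·E[r] = 1.739977, running G = 7.720377
t=4: π = [0.2603, 0.1111, 0.1751, 0.2233, 0.2302], E[r] = 2.3986, γ^t·E[r] = 1.573721, running G = 9.294099
t=5: π = [0.2606, 0.1111, 0.1744, 0.2237, 0.2302], E[r] = 2.4021, γ^t·E[r] = 1.418392, running G = 10.712491
t=6: π = [0.2608, 0.1111, 0.1745, 0.2237, 0.2299], E[r] = 2.4007, γ^t·E[r] = 1.275814, running G = 11.988305
t=7: π = [0.2608, 0.1111, 0.1745, 0.2236, 0.2300], E[r] = 2.4005, γ^t·E[r] = 1.148175, running G = 13.136480
t=8: π = [0.2607, 0.1111, 0.1745, 0.2236, 0.2300], E[r] = 2.4007, γ^t·E[r] = 1.033409, running G = 14.169890

G = 14.1699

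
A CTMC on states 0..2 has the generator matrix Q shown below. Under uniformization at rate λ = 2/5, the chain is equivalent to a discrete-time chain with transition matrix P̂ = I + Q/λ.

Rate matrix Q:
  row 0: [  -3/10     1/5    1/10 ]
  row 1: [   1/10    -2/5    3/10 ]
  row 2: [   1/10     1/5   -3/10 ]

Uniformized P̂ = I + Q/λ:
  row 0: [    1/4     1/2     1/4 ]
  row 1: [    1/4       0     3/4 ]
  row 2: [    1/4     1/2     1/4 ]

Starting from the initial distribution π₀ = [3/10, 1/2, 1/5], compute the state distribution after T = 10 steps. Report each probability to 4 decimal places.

π = [0.2500, 0.3335, 0.4165]

t=0: π = [0.3000, 0.5000, 0.2000]
t=1: π = [0.2500, 0.2500, 0.5000]
t=2: π = [0.2500, 0.3750, 0.3750]
t=3: π = [0.2500, 0.3125, 0.4375]
t=4: π = [0.2500, 0.3438, 0.4063]
t=5: π = [0.2500, 0.3281, 0.4219]
t=6: π = [0.2500, 0.3359, 0.4141]
t=7: π = [0.2500, 0.3320, 0.4180]
t=8: π = [0.2500, 0.3340, 0.4160]
t=9: π = [0.2500, 0.3330, 0.4170]
t=10: π = [0.2500, 0.3335, 0.4165]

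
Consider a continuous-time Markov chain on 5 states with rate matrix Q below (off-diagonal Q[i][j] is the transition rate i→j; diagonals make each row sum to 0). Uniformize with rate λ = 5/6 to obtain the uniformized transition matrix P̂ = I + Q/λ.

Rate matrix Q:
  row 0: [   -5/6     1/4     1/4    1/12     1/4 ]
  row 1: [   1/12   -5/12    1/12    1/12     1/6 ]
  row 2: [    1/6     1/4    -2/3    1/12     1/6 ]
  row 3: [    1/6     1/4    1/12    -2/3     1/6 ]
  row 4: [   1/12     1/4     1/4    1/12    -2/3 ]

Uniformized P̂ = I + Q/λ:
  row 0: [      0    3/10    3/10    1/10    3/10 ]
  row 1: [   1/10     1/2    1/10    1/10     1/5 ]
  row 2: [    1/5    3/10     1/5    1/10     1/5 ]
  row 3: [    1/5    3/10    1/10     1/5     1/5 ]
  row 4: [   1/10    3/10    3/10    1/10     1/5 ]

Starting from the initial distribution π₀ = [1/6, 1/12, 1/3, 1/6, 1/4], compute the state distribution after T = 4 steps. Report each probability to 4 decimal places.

π = [0.1179, 0.3745, 0.1847, 0.1111, 0.2118]

t=0: π = [0.1667, 0.0833, 0.3333, 0.1667, 0.2500]
t=1: π = [0.1333, 0.3167, 0.2167, 0.1167, 0.2167]
t=2: π = [0.1200, 0.3633, 0.1917, 0.1117, 0.2133]
t=3: π = [0.1183, 0.3727, 0.1858, 0.1112, 0.2120]
t=4: π = [0.1179, 0.3745, 0.1847, 0.1111, 0.2118]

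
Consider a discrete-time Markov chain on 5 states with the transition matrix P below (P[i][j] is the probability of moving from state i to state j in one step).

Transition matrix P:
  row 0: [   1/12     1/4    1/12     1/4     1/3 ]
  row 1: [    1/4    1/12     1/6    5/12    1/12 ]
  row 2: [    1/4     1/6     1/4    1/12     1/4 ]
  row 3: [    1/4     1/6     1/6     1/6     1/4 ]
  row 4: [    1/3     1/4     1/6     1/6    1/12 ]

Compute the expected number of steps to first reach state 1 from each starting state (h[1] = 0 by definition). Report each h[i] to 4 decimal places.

First-step conditioning: h[1] = 0; for i ≠ 1, h[i] = 1 + Σ_k P[i][k]·h[k].
  h[0] = 1 + 1/12·h[0] + 1/12·h[2] + 1/4·h[3] + 1/3·h[4]
  h[2] = 1 + 1/4·h[0] + 1/4·h[2] + 1/12·h[3] + 1/4·h[4]
  h[3] = 1 + 1/4·h[0] + 1/6·h[2] + 1/6·h[3] + 1/4·h[4]
  h[4] = 1 + 1/3·h[0] + 1/6·h[2] + 1/6·h[3] + 1/12·h[4]
Solving the 4×4 linear system over states ≠ 1 gives exactly h = [9/2, 0, 39/8, 39/8, 9/2] (h[1] = 0 is the target).

h = [4.5000, 0.0000, 4.8750, 4.8750, 4.5000]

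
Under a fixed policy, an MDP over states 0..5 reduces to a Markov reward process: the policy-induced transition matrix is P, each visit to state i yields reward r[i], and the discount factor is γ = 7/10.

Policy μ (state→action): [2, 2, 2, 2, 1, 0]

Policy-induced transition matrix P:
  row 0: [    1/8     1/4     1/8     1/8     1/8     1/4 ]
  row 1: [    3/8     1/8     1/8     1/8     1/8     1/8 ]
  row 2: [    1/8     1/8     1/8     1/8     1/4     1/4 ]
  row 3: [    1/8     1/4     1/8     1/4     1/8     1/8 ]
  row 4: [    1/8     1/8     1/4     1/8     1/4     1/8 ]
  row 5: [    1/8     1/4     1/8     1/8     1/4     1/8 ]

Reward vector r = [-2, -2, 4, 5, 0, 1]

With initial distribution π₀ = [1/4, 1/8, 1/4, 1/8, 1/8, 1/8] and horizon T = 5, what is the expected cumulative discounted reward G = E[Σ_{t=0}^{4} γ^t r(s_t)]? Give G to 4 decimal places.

t=0: π = [0.2500, 0.1250, 0.2500, 0.1250, 0.1250, 0.1250], E[r] = 1.0000, γ^t·E[r] = 1.000000, running G = 1.000000
t=1: π = [0.1563, 0.1875, 0.1406, 0.1406, 0.1875, 0.1875], E[r] = 0.7656, γ^t·E[r] = 0.535938, running G = 1.535938
t=2: π = [0.1719, 0.1855, 0.1484, 0.1426, 0.1895, 0.1621], E[r] = 0.7539, γ^t·E[r] = 0.369414, running G = 1.905352
t=3: π = [0.1714, 0.1846, 0.1487, 0.1428, 0.1875, 0.1650], E[r] = 0.7620, γ^t·E[r] = 0.261353, running G = 2.166705
t=4: π = [0.1711, 0.1849, 0.1484, 0.1429, 0.1877, 0.1650], E[r] = 0.7609, γ^t·E[r] = 0.182698, running G = 2.349403

G = 2.3494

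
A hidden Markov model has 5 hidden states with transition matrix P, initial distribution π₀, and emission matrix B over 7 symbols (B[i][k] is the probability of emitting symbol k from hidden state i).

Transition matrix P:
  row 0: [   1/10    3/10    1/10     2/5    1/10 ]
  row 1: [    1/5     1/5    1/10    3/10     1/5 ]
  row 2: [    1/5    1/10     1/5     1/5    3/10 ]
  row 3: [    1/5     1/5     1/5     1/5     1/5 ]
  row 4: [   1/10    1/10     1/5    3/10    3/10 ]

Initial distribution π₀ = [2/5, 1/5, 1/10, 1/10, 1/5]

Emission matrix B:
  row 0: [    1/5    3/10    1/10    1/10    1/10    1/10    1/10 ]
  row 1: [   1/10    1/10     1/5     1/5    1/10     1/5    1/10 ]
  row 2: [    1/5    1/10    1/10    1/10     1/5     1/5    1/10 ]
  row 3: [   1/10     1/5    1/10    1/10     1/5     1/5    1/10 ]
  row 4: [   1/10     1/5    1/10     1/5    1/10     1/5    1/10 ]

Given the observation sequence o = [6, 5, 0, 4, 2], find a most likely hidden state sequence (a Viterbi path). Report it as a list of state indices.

path = [0, 3, 0, 3, 1]

t=0: δ = [4.000e-02, 2.000e-02, 1.000e-02, 1.000e-02, 2.000e-02]  (obs o_0=6)
t=1: δ = [4.000e-04, 2.400e-03, 8.000e-04, 3.200e-03, 1.200e-03]  ψ = [0, 0, 0, 0, 4]  (obs o_1=5)
t=2: δ = [1.280e-04, 6.400e-05, 1.280e-04, 7.200e-05, 6.400e-05]  ψ = [3, 3, 3, 1, 3]  (obs o_2=0)
t=3: δ = [2.560e-06, 3.840e-06, 5.120e-06, 1.024e-05, 3.840e-06]  ψ = [2, 0, 2, 0, 2]  (obs o_3=4)
t=4: δ = [2.048e-07, 4.096e-07, 2.048e-07, 2.048e-07, 2.048e-07]  ψ = [3, 3, 3, 3, 3]  (obs o_4=2)
backtrack: best end state = 1; path = [0, 3, 0, 3, 1]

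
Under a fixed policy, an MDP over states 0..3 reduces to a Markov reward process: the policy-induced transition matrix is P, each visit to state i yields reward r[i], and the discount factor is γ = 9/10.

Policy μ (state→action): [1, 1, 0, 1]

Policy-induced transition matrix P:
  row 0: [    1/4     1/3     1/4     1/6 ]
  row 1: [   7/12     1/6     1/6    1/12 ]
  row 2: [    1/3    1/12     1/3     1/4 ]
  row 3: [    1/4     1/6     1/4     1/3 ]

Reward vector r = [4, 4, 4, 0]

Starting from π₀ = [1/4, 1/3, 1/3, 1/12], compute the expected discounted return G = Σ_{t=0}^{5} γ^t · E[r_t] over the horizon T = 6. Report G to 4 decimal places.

G = 15.4844

t=0: π = [0.2500, 0.3333, 0.3333, 0.0833], E[r] = 3.6667, γ^t·E[r] = 3.666667, running G = 3.666667
t=1: π = [0.3889, 0.1806, 0.2500, 0.1806], E[r] = 3.2778, γ^t·E[r] = 2.950000, running G = 6.616667
t=2: π = [0.3310, 0.2106, 0.2558, 0.2025], E[r] = 3.1898, γ^t·E[r] = 2.583750, running G = 9.200417
t=3: π = [0.3415, 0.2005, 0.2538, 0.2042], E[r] = 3.1833, γ^t·E[r] = 2.320594, running G = 11.521010
t=4: π = [0.3380, 0.2024, 0.2544, 0.2051], E[r] = 3.1795, γ^t·E[r] = 2.086045, running G = 13.607056
t=5: π = [0.3387, 0.2018, 0.2543, 0.2052], E[r] = 3.1792, γ^t·E[r] = 1.877313, running G = 15.484368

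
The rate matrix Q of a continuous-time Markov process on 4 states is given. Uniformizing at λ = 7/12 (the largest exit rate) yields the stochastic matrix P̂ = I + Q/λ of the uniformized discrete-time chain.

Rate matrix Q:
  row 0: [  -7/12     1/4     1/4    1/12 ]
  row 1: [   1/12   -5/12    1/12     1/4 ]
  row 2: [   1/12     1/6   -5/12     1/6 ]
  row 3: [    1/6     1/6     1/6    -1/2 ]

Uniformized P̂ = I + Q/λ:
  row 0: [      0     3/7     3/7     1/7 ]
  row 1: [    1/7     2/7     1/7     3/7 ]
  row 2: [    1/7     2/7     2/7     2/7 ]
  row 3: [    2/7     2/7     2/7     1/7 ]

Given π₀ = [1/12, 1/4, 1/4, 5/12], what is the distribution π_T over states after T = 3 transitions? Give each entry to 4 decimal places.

π = [0.1591, 0.3073, 0.2626, 0.2709]

t=0: π = [0.0833, 0.2500, 0.2500, 0.4167]
t=1: π = [0.1905, 0.2976, 0.2619, 0.2500]
t=2: π = [0.1514, 0.3129, 0.2704, 0.2653]
t=3: π = [0.1591, 0.3073, 0.2626, 0.2709]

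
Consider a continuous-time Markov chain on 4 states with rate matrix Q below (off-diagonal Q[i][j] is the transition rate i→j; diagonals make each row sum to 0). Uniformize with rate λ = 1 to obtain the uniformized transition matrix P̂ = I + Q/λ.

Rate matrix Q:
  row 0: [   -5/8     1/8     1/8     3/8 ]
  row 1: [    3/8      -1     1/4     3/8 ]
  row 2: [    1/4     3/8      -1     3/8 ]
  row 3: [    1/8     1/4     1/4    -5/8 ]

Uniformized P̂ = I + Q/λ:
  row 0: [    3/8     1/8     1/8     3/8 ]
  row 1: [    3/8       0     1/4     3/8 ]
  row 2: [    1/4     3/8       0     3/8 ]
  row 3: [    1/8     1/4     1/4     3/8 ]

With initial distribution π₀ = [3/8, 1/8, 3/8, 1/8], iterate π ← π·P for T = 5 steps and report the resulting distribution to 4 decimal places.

π = [0.2593, 0.1919, 0.1737, 0.3750]

t=0: π = [0.3750, 0.1250, 0.3750, 0.1250]
t=1: π = [0.2969, 0.2188, 0.1094, 0.3750]
t=2: π = [0.2676, 0.1719, 0.1855, 0.3750]
t=3: π = [0.2581, 0.1968, 0.1702, 0.3750]
t=4: π = [0.2600, 0.1898, 0.1752, 0.3750]
t=5: π = [0.2593, 0.1919, 0.1737, 0.3750]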